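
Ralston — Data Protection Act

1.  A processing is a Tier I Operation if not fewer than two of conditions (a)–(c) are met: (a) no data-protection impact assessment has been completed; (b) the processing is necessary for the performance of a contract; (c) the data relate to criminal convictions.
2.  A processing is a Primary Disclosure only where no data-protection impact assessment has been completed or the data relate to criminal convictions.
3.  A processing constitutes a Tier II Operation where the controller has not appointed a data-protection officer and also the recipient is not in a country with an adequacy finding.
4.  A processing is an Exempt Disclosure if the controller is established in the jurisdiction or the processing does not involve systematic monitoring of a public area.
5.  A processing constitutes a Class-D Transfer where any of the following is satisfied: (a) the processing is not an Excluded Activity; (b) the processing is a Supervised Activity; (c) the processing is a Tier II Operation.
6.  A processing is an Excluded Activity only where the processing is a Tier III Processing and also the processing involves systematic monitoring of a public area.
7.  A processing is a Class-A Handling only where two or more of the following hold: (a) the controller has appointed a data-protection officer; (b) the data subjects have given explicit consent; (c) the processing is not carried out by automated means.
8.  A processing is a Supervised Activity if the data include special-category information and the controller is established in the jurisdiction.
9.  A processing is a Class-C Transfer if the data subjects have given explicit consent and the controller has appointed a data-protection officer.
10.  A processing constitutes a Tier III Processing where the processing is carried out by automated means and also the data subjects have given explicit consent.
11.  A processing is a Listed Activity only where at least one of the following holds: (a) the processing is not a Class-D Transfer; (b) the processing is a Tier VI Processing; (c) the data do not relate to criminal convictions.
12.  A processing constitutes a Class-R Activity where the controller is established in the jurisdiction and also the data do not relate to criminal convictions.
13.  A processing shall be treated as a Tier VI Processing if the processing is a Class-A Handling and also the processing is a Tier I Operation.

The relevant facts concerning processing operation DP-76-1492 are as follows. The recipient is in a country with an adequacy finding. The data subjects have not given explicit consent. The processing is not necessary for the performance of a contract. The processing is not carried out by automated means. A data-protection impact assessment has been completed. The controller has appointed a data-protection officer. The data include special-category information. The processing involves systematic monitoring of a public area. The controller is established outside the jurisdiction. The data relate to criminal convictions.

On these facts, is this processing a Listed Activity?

No

paragraph 10 — Tier III Processing: [the processing is carried out by automated means? no] AND [the data subjects have given explicit consent? no] → not satisfied.
paragraph 6 — Excluded Activity: [Tier III Processing (paragraph 10)? no] AND [the processing involves systematic monitoring of a public area? yes] → not satisfied.
paragraph 8 — Supervised Activity: [the data include special-category information? yes] AND [the controller is established in the jurisdiction? no] → not satisfied.
paragraph 3 — Tier II Operation: [the controller has not appointed a data-protection officer? no] AND [the recipient is not in a country with an adequacy finding? no] → not satisfied.
paragraph 5 — Class-D Transfer: [not an Excluded Activity (paragraph 6)? yes] OR [Supervised Activity (paragraph 8)? no] OR [Tier II Operation (paragraph 3)? no] → satisfied.
paragraph 7 — Class-A Handling: the controller has appointed a data-protection officer? yes; the data subjects have given explicit consent? no; the processing is not carried out by automated means? yes — 2 of 3 hold (need ≥2) → satisfied.
paragraph 1 — Tier I Operation: no data-protection impact assessment has been completed? no; the processing is necessary for the performance of a contract? no; the data relate to criminal convictions? yes — 1 of 3 hold (need ≥2) → not satisfied.
paragraph 13 — Tier VI Processing: [Class-A Handling (paragraph 7)? yes] AND [Tier I Operation (paragraph 1)? no] → not satisfied.
paragraph 11 — Listed Activity: [not a Class-D Transfer (paragraph 5)? no] OR [Tier VI Processing (paragraph 13)? no] OR [the data do not relate to criminal convictions? no] → not satisfied.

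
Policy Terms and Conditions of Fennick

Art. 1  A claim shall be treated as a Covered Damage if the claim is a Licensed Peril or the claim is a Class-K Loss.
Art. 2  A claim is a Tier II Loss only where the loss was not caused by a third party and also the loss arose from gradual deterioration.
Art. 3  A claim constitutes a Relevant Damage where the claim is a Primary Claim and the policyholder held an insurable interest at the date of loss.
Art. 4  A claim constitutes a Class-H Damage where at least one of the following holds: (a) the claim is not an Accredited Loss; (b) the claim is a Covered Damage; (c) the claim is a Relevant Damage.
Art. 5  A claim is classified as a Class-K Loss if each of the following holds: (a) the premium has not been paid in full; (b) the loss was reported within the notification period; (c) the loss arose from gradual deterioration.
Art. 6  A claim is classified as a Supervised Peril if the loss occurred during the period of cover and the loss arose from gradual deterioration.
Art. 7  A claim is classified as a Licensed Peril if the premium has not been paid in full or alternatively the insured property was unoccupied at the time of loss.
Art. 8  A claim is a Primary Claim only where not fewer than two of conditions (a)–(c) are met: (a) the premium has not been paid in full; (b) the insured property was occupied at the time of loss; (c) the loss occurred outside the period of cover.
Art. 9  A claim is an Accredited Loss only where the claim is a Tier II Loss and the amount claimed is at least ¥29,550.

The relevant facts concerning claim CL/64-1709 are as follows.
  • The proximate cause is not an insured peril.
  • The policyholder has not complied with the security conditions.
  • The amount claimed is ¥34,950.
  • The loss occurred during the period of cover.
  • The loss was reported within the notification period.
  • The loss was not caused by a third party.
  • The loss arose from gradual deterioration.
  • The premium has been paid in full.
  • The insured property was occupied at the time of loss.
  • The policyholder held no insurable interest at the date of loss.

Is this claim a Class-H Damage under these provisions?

article 2 — Tier II Loss: [the loss was not caused by a third party? yes] AND [the loss arose from gradual deterioration? yes] → satisfied.
article 9 — Accredited Loss: [Tier II Loss (article 2)? yes] AND [amount claimed: ¥34,950 ≥ ¥29,550? yes] → satisfied.
article 7 — Licensed Peril: [the premium has not been paid in full? no] OR [the insured property was unoccupied at the time of loss? no] → not satisfied.
article 5 — Class-K Loss: [the premium has not been paid in full? no] AND [the loss was reported within the notification period? yes] AND [the loss arose from gradual deterioration? yes] → not satisfied.
article 1 — Covered Damage: [Licensed Peril (article 7)? no] OR [Class-K Loss (article 5)? no] → not satisfied.
article 8 — Primary Claim: the premium has not been paid in full? no; the insured property was occupied at the time of loss? yes; the loss occurred outside the period of cover? no — 1 of 3 hold (need ≥2) → not satisfied.
article 3 — Relevant Damage: [Primary Claim (article 8)? no] AND [the policyholder held an insurable interest at the date of loss? no] → not satisfied.
article 4 — Class-H Damage: [not an Accredited Loss (article 9)? no] OR [Covered Damage (article 1)? no] OR [Relevant Damage (article 3)? no] → not satisfied.

No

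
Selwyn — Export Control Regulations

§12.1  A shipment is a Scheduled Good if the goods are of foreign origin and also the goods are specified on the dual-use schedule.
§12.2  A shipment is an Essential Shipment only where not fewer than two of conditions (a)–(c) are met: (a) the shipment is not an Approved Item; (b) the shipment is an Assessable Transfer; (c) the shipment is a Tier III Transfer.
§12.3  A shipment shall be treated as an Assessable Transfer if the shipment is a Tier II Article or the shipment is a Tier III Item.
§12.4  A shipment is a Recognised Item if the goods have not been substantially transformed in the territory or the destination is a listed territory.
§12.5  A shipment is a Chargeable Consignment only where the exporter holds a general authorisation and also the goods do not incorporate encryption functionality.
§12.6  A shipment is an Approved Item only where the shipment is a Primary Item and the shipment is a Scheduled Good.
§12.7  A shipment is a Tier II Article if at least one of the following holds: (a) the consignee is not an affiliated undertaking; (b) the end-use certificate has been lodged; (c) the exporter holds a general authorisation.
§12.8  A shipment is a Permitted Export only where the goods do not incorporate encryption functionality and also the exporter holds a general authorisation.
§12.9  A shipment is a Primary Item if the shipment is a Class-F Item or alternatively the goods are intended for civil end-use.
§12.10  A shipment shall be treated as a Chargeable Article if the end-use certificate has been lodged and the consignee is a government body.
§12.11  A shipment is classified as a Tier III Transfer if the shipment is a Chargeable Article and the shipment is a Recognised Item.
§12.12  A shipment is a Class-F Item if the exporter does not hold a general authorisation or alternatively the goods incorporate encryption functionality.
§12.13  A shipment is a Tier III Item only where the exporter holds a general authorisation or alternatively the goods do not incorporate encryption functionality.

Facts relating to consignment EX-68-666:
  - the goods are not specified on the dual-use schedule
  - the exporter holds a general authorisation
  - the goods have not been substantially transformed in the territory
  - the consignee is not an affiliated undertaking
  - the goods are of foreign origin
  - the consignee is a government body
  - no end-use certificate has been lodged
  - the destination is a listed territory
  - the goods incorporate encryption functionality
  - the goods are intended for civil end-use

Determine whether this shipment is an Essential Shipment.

Under §12.12: the exporter does not hold a general authorisation? no; or the goods incorporate encryption functionality? yes. So the shipment is a Class-F Item.
Under §12.9: Class-F Item (§12.12)? yes; or the goods are intended for civil end-use? yes. So the shipment is a Primary Item.
Under §12.1: the goods are of foreign origin? yes; and the goods are specified on the dual-use schedule? no. So the shipment is not a Scheduled Good.
Under §12.6: Primary Item (§12.9)? yes; and Scheduled Good (§12.1)? no. So the shipment is not an Approved Item.
Under §12.7: the consignee is not an affiliated undertaking? yes; or the end-use certificate has been lodged? no; or the exporter holds a general authorisation? yes. So the shipment is a Tier II Article.
Under §12.13: the exporter holds a general authorisation? yes; or the goods do not incorporate encryption functionality? no. So the shipment is a Tier III Item.
Under §12.3: Tier II Article (§12.7)? yes; or Tier III Item (§12.13)? yes. So the shipment is an Assessable Transfer.
Under §12.10: the end-use certificate has been lodged? no; and the consignee is a government body? yes. So the shipment is not a Chargeable Article.
Under §12.4: the goods have not been substantially transformed in the territory? yes; or the destination is a listed territory? yes. So the shipment is a Recognised Item.
Under §12.11: Chargeable Article (§12.10)? no; and Recognised Item (§12.4)? yes. So the shipment is not a Tier III Transfer.
Under §12.2: not an Approved Item (§12.6)? yes; Assessable Transfer (§12.3)? yes; Tier III Transfer (§12.11)? no — 2 of 3 hold (need ≥2) → satisfied.

Yes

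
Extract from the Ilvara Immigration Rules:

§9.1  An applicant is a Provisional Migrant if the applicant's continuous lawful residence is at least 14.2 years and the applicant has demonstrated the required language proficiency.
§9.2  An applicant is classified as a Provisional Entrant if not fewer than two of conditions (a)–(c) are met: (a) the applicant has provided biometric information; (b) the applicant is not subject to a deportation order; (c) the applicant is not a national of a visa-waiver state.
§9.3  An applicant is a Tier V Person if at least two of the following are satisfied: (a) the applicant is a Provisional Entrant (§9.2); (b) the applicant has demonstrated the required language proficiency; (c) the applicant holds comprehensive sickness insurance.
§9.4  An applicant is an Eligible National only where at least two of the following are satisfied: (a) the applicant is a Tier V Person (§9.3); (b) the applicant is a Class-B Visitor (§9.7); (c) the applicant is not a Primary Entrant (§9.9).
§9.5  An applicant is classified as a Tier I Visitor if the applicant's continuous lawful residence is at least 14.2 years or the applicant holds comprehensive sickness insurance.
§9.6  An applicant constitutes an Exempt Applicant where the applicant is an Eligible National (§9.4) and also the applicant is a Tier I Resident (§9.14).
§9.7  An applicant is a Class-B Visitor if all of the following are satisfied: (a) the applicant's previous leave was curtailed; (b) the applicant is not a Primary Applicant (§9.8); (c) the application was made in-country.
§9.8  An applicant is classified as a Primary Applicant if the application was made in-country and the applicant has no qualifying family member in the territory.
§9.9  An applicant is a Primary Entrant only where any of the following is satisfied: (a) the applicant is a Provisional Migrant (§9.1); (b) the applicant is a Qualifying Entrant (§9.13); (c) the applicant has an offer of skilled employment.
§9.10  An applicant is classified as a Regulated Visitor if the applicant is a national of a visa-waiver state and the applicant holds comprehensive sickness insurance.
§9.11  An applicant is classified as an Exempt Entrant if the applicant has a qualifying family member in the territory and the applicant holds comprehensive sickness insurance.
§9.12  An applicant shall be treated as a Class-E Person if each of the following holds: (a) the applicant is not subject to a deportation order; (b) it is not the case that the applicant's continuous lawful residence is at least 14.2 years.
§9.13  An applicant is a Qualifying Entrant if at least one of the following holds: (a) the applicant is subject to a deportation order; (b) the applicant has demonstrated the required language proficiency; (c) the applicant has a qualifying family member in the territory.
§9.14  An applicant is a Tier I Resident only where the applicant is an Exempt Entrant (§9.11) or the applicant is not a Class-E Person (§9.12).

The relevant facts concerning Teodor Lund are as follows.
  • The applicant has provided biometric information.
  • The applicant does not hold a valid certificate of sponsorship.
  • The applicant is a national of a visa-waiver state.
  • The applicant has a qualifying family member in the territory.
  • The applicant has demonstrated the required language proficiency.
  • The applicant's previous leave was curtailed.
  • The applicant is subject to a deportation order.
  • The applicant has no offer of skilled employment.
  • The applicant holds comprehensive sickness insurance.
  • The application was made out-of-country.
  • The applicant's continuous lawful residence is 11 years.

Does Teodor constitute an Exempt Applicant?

No

§9.2 — Provisional Entrant: the applicant has provided biometric information? yes; the applicant is not subject to a deportation order? no; the applicant is not a national of a visa-waiver state? no — 1 of 3 hold (need ≥2) → not satisfied.
§9.3 — Tier V Person: Provisional Entrant (§9.2)? no; the applicant has demonstrated the required language proficiency? yes; the applicant holds comprehensive sickness insurance? yes — 2 of 3 hold (need ≥2) → satisfied.
§9.8 — Primary Applicant: [the application was made in-country? no] AND [the applicant has no qualifying family member in the territory? no] → not satisfied.
§9.7 — Class-B Visitor: [the applicant's previous leave was curtailed? yes] AND [not a Primary Applicant (§9.8)? yes] AND [the application was made in-country? no] → not satisfied.
§9.1 — Provisional Migrant: [applicant's continuous lawful residence: 11 years ≥ 14.2 years? no] AND [the applicant has demonstrated the required language proficiency? yes] → not satisfied.
§9.13 — Qualifying Entrant: [the applicant is subject to a deportation order? yes] OR [the applicant has demonstrated the required language proficiency? yes] OR [the applicant has a qualifying family member in the territory? yes] → satisfied.
§9.9 — Primary Entrant: [Provisional Migrant (§9.1)? no] OR [Qualifying Entrant (§9.13)? yes] OR [the applicant has an offer of skilled employment? no] → satisfied.
§9.4 — Eligible National: Tier V Person (§9.3)? yes; Class-B Visitor (§9.7)? no; not a Primary Entrant (§9.9)? no — 1 of 3 hold (need ≥2) → not satisfied.
§9.11 — Exempt Entrant: [the applicant has a qualifying family member in the territory? yes] AND [the applicant holds comprehensive sickness insurance? yes] → satisfied.
§9.12 — Class-E Person: [the applicant is not subject to a deportation order? no] AND [applicant's continuous lawful residence: 11 years ≥ 14.2 years? no, so negated condition yes] → not satisfied.
§9.14 — Tier I Resident: [Exempt Entrant (§9.11)? yes] OR [not a Class-E Person (§9.12)? yes] → satisfied.
§9.6 — Exempt Applicant: [Eligible National (§9.4)? no] AND [Tier I Resident (§9.14)? yes] → not satisfied.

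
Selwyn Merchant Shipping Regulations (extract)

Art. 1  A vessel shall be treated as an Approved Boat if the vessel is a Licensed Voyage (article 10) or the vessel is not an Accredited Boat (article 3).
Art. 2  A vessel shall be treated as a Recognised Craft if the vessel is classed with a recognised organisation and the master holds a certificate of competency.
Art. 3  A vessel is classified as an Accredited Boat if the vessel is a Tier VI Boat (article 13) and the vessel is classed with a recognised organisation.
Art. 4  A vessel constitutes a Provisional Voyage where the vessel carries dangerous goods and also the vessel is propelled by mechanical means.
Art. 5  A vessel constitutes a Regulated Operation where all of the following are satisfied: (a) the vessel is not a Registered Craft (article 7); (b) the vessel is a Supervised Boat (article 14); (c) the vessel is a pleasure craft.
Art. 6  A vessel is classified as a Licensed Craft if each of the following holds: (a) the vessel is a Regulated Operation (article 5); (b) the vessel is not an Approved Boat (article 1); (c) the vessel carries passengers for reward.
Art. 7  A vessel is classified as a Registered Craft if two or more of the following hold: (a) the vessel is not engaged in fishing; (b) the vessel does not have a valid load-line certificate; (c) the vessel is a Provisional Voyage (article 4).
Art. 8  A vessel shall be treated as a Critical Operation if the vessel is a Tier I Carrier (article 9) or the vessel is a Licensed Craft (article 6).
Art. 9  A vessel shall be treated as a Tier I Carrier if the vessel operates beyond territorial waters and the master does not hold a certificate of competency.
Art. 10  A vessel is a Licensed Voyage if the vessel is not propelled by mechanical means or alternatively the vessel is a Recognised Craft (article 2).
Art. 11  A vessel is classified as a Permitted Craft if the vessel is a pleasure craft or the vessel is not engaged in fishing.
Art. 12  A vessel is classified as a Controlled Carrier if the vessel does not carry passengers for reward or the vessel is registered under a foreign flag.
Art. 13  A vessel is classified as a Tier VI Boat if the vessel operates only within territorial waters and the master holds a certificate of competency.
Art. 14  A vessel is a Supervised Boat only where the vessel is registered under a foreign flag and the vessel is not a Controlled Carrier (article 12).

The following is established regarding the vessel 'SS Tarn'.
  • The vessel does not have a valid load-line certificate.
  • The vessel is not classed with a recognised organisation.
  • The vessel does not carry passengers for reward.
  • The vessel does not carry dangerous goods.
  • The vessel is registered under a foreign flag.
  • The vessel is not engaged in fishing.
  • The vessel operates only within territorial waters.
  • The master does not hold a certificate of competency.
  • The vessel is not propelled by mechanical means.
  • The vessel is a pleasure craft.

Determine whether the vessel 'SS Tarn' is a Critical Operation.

No

article 9 — Tier I Carrier: [the vessel operates beyond territorial waters? no] AND [the master does not hold a certificate of competency? yes] → not satisfied.
article 4 — Provisional Voyage: [the vessel carries dangerous goods? no] AND [the vessel is propelled by mechanical means? no] → not satisfied.
article 7 — Registered Craft: the vessel is not engaged in fishing? yes; the vessel does not have a valid load-line certificate? yes; Provisional Voyage (article 4)? no — 2 of 3 hold (need ≥2) → satisfied.
article 12 — Controlled Carrier: [the vessel does not carry passengers for reward? yes] OR [the vessel is registered under a foreign flag? yes] → satisfied.
article 14 — Supervised Boat: [the vessel is registered under a foreign flag? yes] AND [not a Controlled Carrier (article 12)? no] → not satisfied.
article 5 — Regulated Operation: [not a Registered Craft (article 7)? no] AND [Supervised Boat (article 14)? no] AND [the vessel is a pleasure craft? yes] → not satisfied.
article 2 — Recognised Craft: [the vessel is classed with a recognised organisation? no] AND [the master holds a certificate of competency? no] → not satisfied.
article 10 — Licensed Voyage: [the vessel is not propelled by mechanical means? yes] OR [Recognised Craft (article 2)? no] → satisfied.
article 13 — Tier VI Boat: [the vessel operates only within territorial waters? yes] AND [the master holds a certificate of competency? no] → not satisfied.
article 3 — Accredited Boat: [Tier VI Boat (article 13)? no] AND [the vessel is classed with a recognised organisation? no] → not satisfied.
article 1 — Approved Boat: [Licensed Voyage (article 10)? yes] OR [not an Accredited Boat (article 3)? yes] → satisfied.
article 6 — Licensed Craft: [Regulated Operation (article 5)? no] AND [not an Approved Boat (article 1)? no] AND [the vessel carries passengers for reward? no] → not satisfied.
article 8 — Critical Operation: [Tier I Carrier (article 9)? no] OR [Licensed Craft (article 6)? no] → not satisfied.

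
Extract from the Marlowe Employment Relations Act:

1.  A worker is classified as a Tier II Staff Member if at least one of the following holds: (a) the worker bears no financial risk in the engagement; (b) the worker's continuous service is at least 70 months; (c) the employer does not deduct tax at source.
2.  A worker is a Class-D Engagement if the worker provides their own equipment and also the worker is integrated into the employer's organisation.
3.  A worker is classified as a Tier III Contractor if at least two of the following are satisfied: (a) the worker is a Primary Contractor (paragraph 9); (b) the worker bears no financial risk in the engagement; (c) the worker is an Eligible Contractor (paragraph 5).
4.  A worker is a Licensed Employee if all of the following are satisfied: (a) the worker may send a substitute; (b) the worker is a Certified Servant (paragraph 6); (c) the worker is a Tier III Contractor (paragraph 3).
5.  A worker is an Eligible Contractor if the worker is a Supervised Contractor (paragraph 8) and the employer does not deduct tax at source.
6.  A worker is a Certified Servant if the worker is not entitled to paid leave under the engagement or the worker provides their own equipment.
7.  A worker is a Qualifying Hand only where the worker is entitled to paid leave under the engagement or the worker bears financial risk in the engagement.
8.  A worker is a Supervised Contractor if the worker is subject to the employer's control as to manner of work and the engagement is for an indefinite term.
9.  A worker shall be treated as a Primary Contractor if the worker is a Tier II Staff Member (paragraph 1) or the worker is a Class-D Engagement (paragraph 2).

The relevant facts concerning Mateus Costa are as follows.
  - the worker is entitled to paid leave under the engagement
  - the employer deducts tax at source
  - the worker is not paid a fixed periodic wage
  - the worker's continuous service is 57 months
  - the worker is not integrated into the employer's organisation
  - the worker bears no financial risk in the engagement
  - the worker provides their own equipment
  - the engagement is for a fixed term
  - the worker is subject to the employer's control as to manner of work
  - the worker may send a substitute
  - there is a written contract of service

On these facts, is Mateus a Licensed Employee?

Yes

paragraph 6 — Certified Servant: [the worker is not entitled to paid leave under the engagement? no] OR [the worker provides their own equipment? yes] → satisfied.
paragraph 1 — Tier II Staff Member: [the worker bears no financial risk in the engagement? yes] OR [worker's continuous service: 57 months ≥ 70 months? no] OR [the employer does not deduct tax at source? no] → satisfied.
paragraph 2 — Class-D Engagement: [the worker provides their own equipment? yes] AND [the worker is integrated into the employer's organisation? no] → not satisfied.
paragraph 9 — Primary Contractor: [Tier II Staff Member (paragraph 1)? yes] OR [Class-D Engagement (paragraph 2)? no] → satisfied.
paragraph 8 — Supervised Contractor: [the worker is subject to the employer's control as to manner of work? yes] AND [the engagement is for an indefinite term? no] → not satisfied.
paragraph 5 — Eligible Contractor: [Supervised Contractor (paragraph 8)? no] AND [the employer does not deduct tax at source? no] → not satisfied.
paragraph 3 — Tier III Contractor: Primary Contractor (paragraph 9)? yes; the worker bears no financial risk in the engagement? yes; Eligible Contractor (paragraph 5)? no — 2 of 3 hold (need ≥2) → satisfied.
paragraph 4 — Licensed Employee: [the worker may send a substitute? yes] AND [Certified Servant (paragraph 6)? yes] AND [Tier III Contractor (paragraph 3)? yes] → satisfied.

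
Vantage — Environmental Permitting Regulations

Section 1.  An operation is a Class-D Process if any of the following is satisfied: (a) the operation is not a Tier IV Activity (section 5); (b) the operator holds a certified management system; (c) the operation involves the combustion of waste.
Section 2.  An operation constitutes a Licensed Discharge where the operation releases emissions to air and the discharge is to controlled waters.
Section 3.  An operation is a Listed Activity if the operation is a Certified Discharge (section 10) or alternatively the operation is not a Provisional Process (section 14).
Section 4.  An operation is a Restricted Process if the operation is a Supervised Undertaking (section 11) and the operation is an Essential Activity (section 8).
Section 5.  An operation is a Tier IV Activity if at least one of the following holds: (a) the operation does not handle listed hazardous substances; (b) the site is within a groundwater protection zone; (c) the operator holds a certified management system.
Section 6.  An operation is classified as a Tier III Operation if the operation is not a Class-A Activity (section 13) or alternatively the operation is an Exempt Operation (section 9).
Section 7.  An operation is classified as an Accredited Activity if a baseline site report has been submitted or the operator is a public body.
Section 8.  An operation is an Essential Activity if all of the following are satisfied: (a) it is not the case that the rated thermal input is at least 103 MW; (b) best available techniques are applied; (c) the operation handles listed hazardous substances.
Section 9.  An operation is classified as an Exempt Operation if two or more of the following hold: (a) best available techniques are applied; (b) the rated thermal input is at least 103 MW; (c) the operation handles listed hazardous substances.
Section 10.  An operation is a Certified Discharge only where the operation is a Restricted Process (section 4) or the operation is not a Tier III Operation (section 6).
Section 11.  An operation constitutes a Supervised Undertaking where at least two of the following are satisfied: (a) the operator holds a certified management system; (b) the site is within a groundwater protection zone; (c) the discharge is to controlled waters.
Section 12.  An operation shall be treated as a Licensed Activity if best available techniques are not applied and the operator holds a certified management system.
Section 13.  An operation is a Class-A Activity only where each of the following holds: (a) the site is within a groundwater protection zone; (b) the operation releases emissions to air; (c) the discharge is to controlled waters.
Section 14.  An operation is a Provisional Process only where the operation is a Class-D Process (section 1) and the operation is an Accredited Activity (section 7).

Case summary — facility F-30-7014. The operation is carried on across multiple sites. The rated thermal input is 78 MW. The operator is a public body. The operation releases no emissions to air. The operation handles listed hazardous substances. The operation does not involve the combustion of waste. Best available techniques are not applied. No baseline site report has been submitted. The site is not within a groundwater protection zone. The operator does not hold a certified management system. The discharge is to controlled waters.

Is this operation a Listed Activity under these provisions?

No

section 11 — Supervised Undertaking: the operator holds a certified management system? no; the site is within a groundwater protection zone? no; the discharge is to controlled waters? yes — 1 of 3 hold (need ≥2) → not satisfied.
section 8 — Essential Activity: [rated thermal input: 78 MW ≥ 103 MW? no, so negated condition yes] AND [best available techniques are applied? no] AND [the operation handles listed hazardous substances? yes] → not satisfied.
section 4 — Restricted Process: [Supervised Undertaking (section 11)? no] AND [Essential Activity (section 8)? no] → not satisfied.
section 13 — Class-A Activity: [the site is within a groundwater protection zone? no] AND [the operation releases emissions to air? no] AND [the discharge is to controlled waters? yes] → not satisfied.
section 9 — Exempt Operation: best available techniques are applied? no; rated thermal input: 78 MW ≥ 103 MW? no; the operation handles listed hazardous substances? yes — 1 of 3 hold (need ≥2) → not satisfied.
section 6 — Tier III Operation: [not a Class-A Activity (section 13)? yes] OR [Exempt Operation (section 9)? no] → satisfied.
section 10 — Certified Discharge: [Restricted Process (section 4)? no] OR [not a Tier III Operation (section 6)? no] → not satisfied.
section 5 — Tier IV Activity: [the operation does not handle listed hazardous substances? no] OR [the site is within a groundwater protection zone? no] OR [the operator holds a certified management system? no] → not satisfied.
section 1 — Class-D Process: [not a Tier IV Activity (section 5)? yes] OR [the operator holds a certified management system? no] OR [the operation involves the combustion of waste? no] → satisfied.
section 7 — Accredited Activity: [a baseline site report has been submitted? no] OR [the operator is a public body? yes] → satisfied.
section 14 — Provisional Process: [Class-D Process (section 1)? yes] AND [Accredited Activity (section 7)? yes] → satisfied.
section 3 — Listed Activity: [Certified Discharge (section 10)? no] OR [not a Provisional Process (section 14)? no] → not satisfied.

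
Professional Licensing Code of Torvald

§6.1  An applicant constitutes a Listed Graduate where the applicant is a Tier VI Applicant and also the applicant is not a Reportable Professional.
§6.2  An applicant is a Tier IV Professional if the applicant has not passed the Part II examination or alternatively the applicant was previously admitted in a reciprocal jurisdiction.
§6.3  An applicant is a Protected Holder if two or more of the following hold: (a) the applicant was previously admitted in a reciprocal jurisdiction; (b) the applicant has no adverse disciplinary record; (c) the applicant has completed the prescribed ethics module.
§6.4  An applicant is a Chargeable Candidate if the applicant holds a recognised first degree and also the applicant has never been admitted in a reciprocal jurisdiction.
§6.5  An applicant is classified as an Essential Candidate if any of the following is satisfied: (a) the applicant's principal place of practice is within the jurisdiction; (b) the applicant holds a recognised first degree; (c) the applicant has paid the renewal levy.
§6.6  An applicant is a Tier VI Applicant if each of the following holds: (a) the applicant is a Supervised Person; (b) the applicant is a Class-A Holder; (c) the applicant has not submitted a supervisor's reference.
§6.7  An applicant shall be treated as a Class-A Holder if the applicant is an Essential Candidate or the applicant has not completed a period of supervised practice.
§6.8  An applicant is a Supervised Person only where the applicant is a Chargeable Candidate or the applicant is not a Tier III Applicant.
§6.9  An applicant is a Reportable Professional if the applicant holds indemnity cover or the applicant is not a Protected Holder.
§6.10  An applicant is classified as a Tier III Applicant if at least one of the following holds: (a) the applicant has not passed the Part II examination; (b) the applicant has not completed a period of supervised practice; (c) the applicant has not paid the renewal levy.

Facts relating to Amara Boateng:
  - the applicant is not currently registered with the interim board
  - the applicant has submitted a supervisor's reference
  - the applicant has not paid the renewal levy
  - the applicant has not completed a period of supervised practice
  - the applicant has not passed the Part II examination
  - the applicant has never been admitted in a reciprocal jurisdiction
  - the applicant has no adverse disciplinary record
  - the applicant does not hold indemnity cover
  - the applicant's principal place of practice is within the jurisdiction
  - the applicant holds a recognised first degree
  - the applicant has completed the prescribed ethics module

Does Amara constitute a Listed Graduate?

No

§6.4 — Chargeable Candidate: [the applicant holds a recognised first degree? yes] AND [the applicant has never been admitted in a reciprocal jurisdiction? yes] → satisfied.
§6.10 — Tier III Applicant: [the applicant has not passed the Part II examination? yes] OR [the applicant has not completed a period of supervised practice? yes] OR [the applicant has not paid the renewal levy? yes] → satisfied.
§6.8 — Supervised Person: [Chargeable Candidate (§6.4)? yes] OR [not a Tier III Applicant (§6.10)? no] → satisfied.
§6.5 — Essential Candidate: [the applicant's principal place of practice is within the jurisdiction? yes] OR [the applicant holds a recognised first degree? yes] OR [the applicant has paid the renewal levy? no] → satisfied.
§6.7 — Class-A Holder: [Essential Candidate (§6.5)? yes] OR [the applicant has not completed a period of supervised practice? yes] → satisfied.
§6.6 — Tier VI Applicant: [Supervised Person (§6.8)? yes] AND [Class-A Holder (§6.7)? yes] AND [the applicant has not submitted a supervisor's reference? no] → not satisfied.
§6.3 — Protected Holder: the applicant was previously admitted in a reciprocal jurisdiction? no; the applicant has no adverse disciplinary record? yes; the applicant has completed the prescribed ethics module? yes — 2 of 3 hold (need ≥2) → satisfied.
§6.9 — Reportable Professional: [the applicant holds indemnity cover? no] OR [not a Protected Holder (§6.3)? no] → not satisfied.
§6.1 — Listed Graduate: [Tier VI Applicant (§6.6)? no] AND [not a Reportable Professional (§6.9)? yes] → not satisfied.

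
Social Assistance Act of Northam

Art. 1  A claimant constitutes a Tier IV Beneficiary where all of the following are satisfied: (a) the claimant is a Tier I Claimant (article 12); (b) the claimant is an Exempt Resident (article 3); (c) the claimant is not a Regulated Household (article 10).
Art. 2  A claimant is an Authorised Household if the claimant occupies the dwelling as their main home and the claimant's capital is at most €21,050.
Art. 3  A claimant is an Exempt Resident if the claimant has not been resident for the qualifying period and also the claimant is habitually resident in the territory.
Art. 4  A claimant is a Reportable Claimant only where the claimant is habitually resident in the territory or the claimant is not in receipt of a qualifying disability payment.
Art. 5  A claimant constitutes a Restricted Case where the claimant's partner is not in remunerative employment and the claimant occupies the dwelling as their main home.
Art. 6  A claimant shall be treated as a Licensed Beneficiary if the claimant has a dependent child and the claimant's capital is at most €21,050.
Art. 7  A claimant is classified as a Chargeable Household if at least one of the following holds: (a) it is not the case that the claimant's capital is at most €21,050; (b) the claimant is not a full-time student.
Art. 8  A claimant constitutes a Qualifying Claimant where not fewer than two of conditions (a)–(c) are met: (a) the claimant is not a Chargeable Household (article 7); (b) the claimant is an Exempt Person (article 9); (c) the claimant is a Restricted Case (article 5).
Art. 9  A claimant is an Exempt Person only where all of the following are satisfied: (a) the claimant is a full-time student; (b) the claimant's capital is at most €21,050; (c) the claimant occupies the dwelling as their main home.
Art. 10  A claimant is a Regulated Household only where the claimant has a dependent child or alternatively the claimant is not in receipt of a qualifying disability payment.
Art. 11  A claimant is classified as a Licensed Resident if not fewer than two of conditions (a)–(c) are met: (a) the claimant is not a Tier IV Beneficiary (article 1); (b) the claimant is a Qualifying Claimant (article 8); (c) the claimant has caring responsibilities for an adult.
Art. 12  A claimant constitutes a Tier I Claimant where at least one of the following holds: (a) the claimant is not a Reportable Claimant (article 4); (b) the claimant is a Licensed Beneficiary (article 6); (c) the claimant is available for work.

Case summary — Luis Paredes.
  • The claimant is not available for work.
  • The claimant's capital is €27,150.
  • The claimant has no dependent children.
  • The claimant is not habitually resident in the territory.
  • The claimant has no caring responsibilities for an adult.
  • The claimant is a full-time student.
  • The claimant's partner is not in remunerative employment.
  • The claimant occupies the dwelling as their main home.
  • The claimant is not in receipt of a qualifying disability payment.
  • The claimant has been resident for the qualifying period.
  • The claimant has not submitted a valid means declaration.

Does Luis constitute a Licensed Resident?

article 4 — Reportable Claimant: [the claimant is habitually resident in the territory? no] OR [the claimant is not in receipt of a qualifying disability payment? yes] → satisfied.
article 6 — Licensed Beneficiary: [the claimant has a dependent child? no] AND [claimant's capital: €27,150 ≤ €21,050? no] → not satisfied.
article 12 — Tier I Claimant: [not a Reportable Claimant (article 4)? no] OR [Licensed Beneficiary (article 6)? no] OR [the claimant is available for work? no] → not satisfied.
article 3 — Exempt Resident: [the claimant has not been resident for the qualifying period? no] AND [the claimant is habitually resident in the territory? no] → not satisfied.
article 10 — Regulated Household: [the claimant has a dependent child? no] OR [the claimant is not in receipt of a qualifying disability payment? yes] → satisfied.
article 1 — Tier IV Beneficiary: [Tier I Claimant (article 12)? no] AND [Exempt Resident (article 3)? no] AND [not a Regulated Household (article 10)? no] → not satisfied.
article 7 — Chargeable Household: [claimant's capital: €27,150 ≤ €21,050? no, so negated condition yes] OR [the claimant is not a full-time student? no] → satisfied.
article 9 — Exempt Person: [the claimant is a full-time student? yes] AND [claimant's capital: €27,150 ≤ €21,050? no] AND [the claimant occupies the dwelling as their main home? yes] → not satisfied.
article 5 — Restricted Case: [the claimant's partner is not in remunerative employment? yes] AND [the claimant occupies the dwelling as their main home? yes] → satisfied.
article 8 — Qualifying Claimant: not a Chargeable Household (article 7)? no; Exempt Person (article 9)? no; Restricted Case (article 5)? yes — 1 of 3 hold (need ≥2) → not satisfied.
article 11 — Licensed Resident: not a Tier IV Beneficiary (article 1)? yes; Qualifying Claimant (article 8)? no; the claimant has caring responsibilities for an adult? no — 1 of 3 hold (need ≥2) → not satisfied.

No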